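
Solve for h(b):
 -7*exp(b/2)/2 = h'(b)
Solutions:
 h(b) = C1 - 7*exp(b/2)


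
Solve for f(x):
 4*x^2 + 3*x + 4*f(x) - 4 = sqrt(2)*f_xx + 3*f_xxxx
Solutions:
 f(x) = C1*exp(-2^(3/4)*sqrt(3)*x/3) + C2*exp(2^(3/4)*sqrt(3)*x/3) + C3*sin(2^(1/4)*x) + C4*cos(2^(1/4)*x) - x^2 - 3*x/4 - sqrt(2)/2 + 1


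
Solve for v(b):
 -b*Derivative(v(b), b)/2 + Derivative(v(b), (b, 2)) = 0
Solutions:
 v(b) = C1 + C2*erfi(b/2)


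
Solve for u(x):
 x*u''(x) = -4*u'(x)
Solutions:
 u(x) = C1 + C2/x^3


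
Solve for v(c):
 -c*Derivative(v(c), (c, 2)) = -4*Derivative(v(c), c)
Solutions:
 v(c) = C1 + C2*c^5


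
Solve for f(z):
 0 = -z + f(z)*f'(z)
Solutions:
 f(z) = -sqrt(C1 + z^2)
 f(z) = sqrt(C1 + z^2)


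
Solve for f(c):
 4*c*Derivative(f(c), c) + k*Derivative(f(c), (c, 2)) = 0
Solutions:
 f(c) = C1 + C2*sqrt(k)*erf(sqrt(2)*c*sqrt(1/k))


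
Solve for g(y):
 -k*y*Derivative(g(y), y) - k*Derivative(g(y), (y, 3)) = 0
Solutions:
 g(y) = C1 + Integral(C2*airyai(-y) + C3*airybi(-y), y)


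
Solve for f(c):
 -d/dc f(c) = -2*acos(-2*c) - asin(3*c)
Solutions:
 f(c) = C1 + 2*c*acos(-2*c) + c*asin(3*c) + sqrt(1 - 9*c^2)/3 + sqrt(1 - 4*c^2)


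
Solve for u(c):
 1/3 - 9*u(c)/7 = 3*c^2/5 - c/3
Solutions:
 u(c) = -7*c^2/15 + 7*c/27 + 7/27


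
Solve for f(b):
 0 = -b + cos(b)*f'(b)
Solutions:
 f(b) = C1 + Integral(b/cos(b), b)


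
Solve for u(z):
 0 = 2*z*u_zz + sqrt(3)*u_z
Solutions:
 u(z) = C1 + C2*z^(1 - sqrt(3)/2)


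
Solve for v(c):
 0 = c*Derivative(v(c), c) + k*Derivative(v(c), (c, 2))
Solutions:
 v(c) = C1 + C2*sqrt(k)*erf(sqrt(2)*c*sqrt(1/k)/2)


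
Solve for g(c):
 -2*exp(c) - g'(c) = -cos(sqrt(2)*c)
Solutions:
 g(c) = C1 - 2*exp(c) + sqrt(2)*sin(sqrt(2)*c)/2


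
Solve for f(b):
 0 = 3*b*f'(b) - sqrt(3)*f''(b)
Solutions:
 f(b) = C1 + C2*erfi(sqrt(2)*3^(1/4)*b/2)


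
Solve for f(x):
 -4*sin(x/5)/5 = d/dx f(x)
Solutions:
 f(x) = C1 + 4*cos(x/5)


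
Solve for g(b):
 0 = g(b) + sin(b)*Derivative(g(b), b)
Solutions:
 g(b) = C1*sqrt(cos(b) + 1)/sqrt(cos(b) - 1)


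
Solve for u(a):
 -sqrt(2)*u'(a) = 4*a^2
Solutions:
 u(a) = C1 - 2*sqrt(2)*a^3/3


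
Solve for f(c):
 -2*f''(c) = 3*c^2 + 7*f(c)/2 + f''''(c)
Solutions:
 f(c) = -6*c^2/7 + (C1*sin(2^(3/4)*7^(1/4)*c*cos(atan(sqrt(10)/2)/2)/2) + C2*cos(2^(3/4)*7^(1/4)*c*cos(atan(sqrt(10)/2)/2)/2))*exp(-2^(3/4)*7^(1/4)*c*sin(atan(sqrt(10)/2)/2)/2) + (C3*sin(2^(3/4)*7^(1/4)*c*cos(atan(sqrt(10)/2)/2)/2) + C4*cos(2^(3/4)*7^(1/4)*c*cos(atan(sqrt(10)/2)/2)/2))*exp(2^(3/4)*7^(1/4)*c*sin(atan(sqrt(10)/2)/2)/2) + 48/49


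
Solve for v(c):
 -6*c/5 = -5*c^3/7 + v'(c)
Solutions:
 v(c) = C1 + 5*c^4/28 - 3*c^2/5


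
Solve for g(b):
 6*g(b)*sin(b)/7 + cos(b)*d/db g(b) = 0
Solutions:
 g(b) = C1*cos(b)^(6/7)


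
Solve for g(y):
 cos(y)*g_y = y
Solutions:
 g(y) = C1 + Integral(y/cos(y), y)


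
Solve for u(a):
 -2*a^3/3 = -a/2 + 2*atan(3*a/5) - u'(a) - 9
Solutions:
 u(a) = C1 + a^4/6 - a^2/4 + 2*a*atan(3*a/5) - 9*a - 5*log(9*a^2 + 25)/3


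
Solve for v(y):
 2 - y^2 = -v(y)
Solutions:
 v(y) = y^2 - 2


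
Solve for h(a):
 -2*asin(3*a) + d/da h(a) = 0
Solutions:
 h(a) = C1 + 2*a*asin(3*a) + 2*sqrt(1 - 9*a^2)/3


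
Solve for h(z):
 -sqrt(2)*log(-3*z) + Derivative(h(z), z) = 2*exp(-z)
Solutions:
 h(z) = C1 + sqrt(2)*z*log(-z) + sqrt(2)*z*(-1 + log(3)) - 2*exp(-z)


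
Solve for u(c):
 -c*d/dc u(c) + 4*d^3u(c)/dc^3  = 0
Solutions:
 u(c) = C1 + Integral(C2*airyai(2^(1/3)*c/2) + C3*airybi(2^(1/3)*c/2), c)


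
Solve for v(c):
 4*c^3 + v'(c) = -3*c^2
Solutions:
 v(c) = C1 - c^4 - c^3


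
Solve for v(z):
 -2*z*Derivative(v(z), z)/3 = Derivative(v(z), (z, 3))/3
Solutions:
 v(z) = C1 + Integral(C2*airyai(-2^(1/3)*z) + C3*airybi(-2^(1/3)*z), z)


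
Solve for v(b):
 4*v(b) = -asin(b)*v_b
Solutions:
 v(b) = C1*exp(-4*Integral(1/asin(b), b))


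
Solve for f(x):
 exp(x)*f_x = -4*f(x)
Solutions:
 f(x) = C1*exp(4*exp(-x))


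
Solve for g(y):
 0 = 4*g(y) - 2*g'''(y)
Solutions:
 g(y) = C3*exp(2^(1/3)*y) + (C1*sin(2^(1/3)*sqrt(3)*y/2) + C2*cos(2^(1/3)*sqrt(3)*y/2))*exp(-2^(1/3)*y/2)


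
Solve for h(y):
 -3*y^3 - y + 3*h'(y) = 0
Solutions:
 h(y) = C1 + y^4/4 + y^2/6


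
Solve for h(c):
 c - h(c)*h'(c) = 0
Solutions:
 h(c) = -sqrt(C1 + c^2)
 h(c) = sqrt(C1 + c^2)


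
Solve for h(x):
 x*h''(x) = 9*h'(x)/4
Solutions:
 h(x) = C1 + C2*x^(13/4)


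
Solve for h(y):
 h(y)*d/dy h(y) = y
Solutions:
 h(y) = -sqrt(C1 + y^2)
 h(y) = sqrt(C1 + y^2)


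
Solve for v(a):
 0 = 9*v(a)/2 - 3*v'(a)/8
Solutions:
 v(a) = C1*exp(12*a)


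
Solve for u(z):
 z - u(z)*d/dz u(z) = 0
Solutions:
 u(z) = -sqrt(C1 + z^2)
 u(z) = sqrt(C1 + z^2)


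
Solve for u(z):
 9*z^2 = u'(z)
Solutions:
 u(z) = C1 + 3*z^3


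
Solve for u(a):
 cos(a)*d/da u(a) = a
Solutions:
 u(a) = C1 + Integral(a/cos(a), a)


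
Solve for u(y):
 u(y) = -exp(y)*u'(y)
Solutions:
 u(y) = C1*exp(exp(-y))


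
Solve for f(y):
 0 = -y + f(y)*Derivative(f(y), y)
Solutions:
 f(y) = -sqrt(C1 + y^2)
 f(y) = sqrt(C1 + y^2)


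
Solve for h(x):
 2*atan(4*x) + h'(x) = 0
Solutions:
 h(x) = C1 - 2*x*atan(4*x) + log(16*x^2 + 1)/4


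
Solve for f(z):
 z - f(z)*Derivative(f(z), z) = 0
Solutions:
 f(z) = -sqrt(C1 + z^2)
 f(z) = sqrt(C1 + z^2)


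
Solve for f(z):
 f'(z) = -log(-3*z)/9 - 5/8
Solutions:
 f(z) = C1 - z*log(-z)/9 + z*(-37 - 8*log(3))/72


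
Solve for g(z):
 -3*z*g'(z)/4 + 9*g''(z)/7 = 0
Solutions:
 g(z) = C1 + C2*erfi(sqrt(42)*z/12)


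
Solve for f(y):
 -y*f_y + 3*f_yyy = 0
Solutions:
 f(y) = C1 + Integral(C2*airyai(3^(2/3)*y/3) + C3*airybi(3^(2/3)*y/3), y)


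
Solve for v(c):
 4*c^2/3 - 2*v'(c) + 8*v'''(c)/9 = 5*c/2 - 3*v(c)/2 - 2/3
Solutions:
 v(c) = C1*exp(6^(1/3)*c*(2*6^(1/3)/(sqrt(33) + 9)^(1/3) + (sqrt(33) + 9)^(1/3))/8)*sin(2^(1/3)*3^(1/6)*c*(-3^(2/3)*(sqrt(33) + 9)^(1/3) + 6*2^(1/3)/(sqrt(33) + 9)^(1/3))/8) + C2*exp(6^(1/3)*c*(2*6^(1/3)/(sqrt(33) + 9)^(1/3) + (sqrt(33) + 9)^(1/3))/8)*cos(2^(1/3)*3^(1/6)*c*(-3^(2/3)*(sqrt(33) + 9)^(1/3) + 6*2^(1/3)/(sqrt(33) + 9)^(1/3))/8) + C3*exp(-6^(1/3)*c*(2*6^(1/3)/(sqrt(33) + 9)^(1/3) + (sqrt(33) + 9)^(1/3))/4) - 8*c^2/9 - 19*c/27 - 112/81


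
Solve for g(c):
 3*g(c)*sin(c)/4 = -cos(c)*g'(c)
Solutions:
 g(c) = C1*cos(c)^(3/4)


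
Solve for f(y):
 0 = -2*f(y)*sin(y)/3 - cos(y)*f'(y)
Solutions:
 f(y) = C1*cos(y)^(2/3)


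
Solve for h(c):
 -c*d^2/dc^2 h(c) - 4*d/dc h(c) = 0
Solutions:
 h(c) = C1 + C2/c^3


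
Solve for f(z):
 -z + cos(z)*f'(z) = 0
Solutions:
 f(z) = C1 + Integral(z/cos(z), z)


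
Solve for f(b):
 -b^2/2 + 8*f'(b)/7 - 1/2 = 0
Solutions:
 f(b) = C1 + 7*b^3/48 + 7*b/16


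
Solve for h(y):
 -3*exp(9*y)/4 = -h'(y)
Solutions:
 h(y) = C1 + exp(9*y)/12


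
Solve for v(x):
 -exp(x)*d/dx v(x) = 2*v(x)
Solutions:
 v(x) = C1*exp(2*exp(-x))


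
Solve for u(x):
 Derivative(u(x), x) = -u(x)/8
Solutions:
 u(x) = C1*exp(-x/8)


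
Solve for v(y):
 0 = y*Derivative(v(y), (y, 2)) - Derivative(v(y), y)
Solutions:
 v(y) = C1 + C2*y^2


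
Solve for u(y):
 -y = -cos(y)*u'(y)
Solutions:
 u(y) = C1 + Integral(y/cos(y), y)


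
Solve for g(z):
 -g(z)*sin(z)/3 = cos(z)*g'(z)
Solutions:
 g(z) = C1*cos(z)^(1/3)


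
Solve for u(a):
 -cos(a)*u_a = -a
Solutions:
 u(a) = C1 + Integral(a/cos(a), a)


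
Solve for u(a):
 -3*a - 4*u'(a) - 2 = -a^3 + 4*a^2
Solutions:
 u(a) = C1 + a^4/16 - a^3/3 - 3*a^2/8 - a/2


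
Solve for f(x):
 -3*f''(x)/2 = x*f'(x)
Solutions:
 f(x) = C1 + C2*erf(sqrt(3)*x/3)


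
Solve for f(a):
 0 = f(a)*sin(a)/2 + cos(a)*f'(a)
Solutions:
 f(a) = C1*sqrt(cos(a))


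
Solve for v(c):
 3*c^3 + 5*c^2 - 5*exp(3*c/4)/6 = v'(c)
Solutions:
 v(c) = C1 + 3*c^4/4 + 5*c^3/3 - 10*exp(3*c/4)/9


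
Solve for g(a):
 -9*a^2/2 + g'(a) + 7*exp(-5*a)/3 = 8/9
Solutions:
 g(a) = C1 + 3*a^3/2 + 8*a/9 + 7*exp(-5*a)/15


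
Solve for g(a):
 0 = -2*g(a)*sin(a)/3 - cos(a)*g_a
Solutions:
 g(a) = C1*cos(a)^(2/3)


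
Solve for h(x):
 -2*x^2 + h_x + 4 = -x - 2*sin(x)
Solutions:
 h(x) = C1 + 2*x^3/3 - x^2/2 - 4*x + 2*cos(x)


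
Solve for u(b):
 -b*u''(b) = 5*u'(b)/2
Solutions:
 u(b) = C1 + C2/b^(3/2)


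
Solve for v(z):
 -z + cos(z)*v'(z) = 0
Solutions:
 v(z) = C1 + Integral(z/cos(z), z)


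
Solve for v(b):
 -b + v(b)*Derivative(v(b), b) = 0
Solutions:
 v(b) = -sqrt(C1 + b^2)
 v(b) = sqrt(C1 + b^2)


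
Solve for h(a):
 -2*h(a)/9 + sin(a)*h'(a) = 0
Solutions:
 h(a) = C1*(cos(a) - 1)^(1/9)/(cos(a) + 1)^(1/9)


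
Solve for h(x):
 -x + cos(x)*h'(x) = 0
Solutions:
 h(x) = C1 + Integral(x/cos(x), x)


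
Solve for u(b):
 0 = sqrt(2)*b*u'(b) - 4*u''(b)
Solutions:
 u(b) = C1 + C2*erfi(2^(3/4)*b/4)


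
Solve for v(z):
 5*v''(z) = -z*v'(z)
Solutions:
 v(z) = C1 + C2*erf(sqrt(10)*z/10)


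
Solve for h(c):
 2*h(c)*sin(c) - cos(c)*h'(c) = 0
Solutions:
 h(c) = C1/cos(c)^2


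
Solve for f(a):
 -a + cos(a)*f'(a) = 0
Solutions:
 f(a) = C1 + Integral(a/cos(a), a)


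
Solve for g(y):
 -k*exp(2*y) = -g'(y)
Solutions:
 g(y) = C1 + k*exp(2*y)/2


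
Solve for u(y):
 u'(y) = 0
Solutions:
 u(y) = C1


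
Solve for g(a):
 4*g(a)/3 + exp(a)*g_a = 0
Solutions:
 g(a) = C1*exp(4*exp(-a)/3)


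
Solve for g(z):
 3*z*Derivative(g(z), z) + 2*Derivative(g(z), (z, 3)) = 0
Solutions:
 g(z) = C1 + Integral(C2*airyai(-2^(2/3)*3^(1/3)*z/2) + C3*airybi(-2^(2/3)*3^(1/3)*z/2), z)


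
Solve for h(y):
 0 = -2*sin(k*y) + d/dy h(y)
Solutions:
 h(y) = C1 - 2*cos(k*y)/k


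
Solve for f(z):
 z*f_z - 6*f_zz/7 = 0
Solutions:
 f(z) = C1 + C2*erfi(sqrt(21)*z/6)


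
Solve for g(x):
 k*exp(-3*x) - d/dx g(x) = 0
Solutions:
 g(x) = C1 - k*exp(-3*x)/3


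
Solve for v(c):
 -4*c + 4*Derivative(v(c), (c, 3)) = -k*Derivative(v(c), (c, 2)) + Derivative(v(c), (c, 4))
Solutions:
 v(c) = C1 + C2*c + C3*exp(c*(2 - sqrt(k + 4))) + C4*exp(c*(sqrt(k + 4) + 2)) + 2*c^3/(3*k) - 8*c^2/k^2


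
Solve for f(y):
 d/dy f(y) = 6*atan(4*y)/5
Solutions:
 f(y) = C1 + 6*y*atan(4*y)/5 - 3*log(16*y^2 + 1)/20


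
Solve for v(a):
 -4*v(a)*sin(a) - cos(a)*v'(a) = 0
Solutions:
 v(a) = C1*cos(a)^4


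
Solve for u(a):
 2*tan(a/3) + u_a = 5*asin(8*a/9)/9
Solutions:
 u(a) = C1 + 5*a*asin(8*a/9)/9 + 5*sqrt(81 - 64*a^2)/72 + 6*log(cos(a/3))


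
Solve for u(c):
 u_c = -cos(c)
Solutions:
 u(c) = C1 - sin(c)


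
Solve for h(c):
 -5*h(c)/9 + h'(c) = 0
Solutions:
 h(c) = C1*exp(5*c/9)


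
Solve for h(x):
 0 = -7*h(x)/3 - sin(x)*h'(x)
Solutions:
 h(x) = C1*(cos(x) + 1)^(7/6)/(cos(x) - 1)^(7/6)


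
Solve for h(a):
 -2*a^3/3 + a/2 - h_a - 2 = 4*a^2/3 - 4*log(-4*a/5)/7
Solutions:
 h(a) = C1 - a^4/6 - 4*a^3/9 + a^2/4 + 4*a*log(-a)/7 + 2*a*(-9 - 2*log(5) + 4*log(2))/7


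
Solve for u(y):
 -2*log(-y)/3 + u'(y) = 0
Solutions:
 u(y) = C1 + 2*y*log(-y)/3 - 2*y/3


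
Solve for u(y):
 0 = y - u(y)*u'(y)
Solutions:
 u(y) = -sqrt(C1 + y^2)
 u(y) = sqrt(C1 + y^2)


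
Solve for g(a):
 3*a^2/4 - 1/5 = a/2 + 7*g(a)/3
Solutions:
 g(a) = 9*a^2/28 - 3*a/14 - 3/35


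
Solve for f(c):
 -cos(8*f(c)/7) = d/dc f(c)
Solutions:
 c - 7*log(sin(8*f(c)/7) - 1)/16 + 7*log(sin(8*f(c)/7) + 1)/16 = C1


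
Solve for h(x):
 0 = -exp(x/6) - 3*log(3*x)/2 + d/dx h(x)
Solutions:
 h(x) = C1 + 3*x*log(x)/2 + 3*x*(-1 + log(3))/2 + 6*exp(x/6)


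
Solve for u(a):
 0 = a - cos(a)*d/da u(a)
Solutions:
 u(a) = C1 + Integral(a/cos(a), a)


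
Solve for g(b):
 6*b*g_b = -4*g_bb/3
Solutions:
 g(b) = C1 + C2*erf(3*b/2)


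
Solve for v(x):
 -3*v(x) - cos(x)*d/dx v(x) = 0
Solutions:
 v(x) = C1*(sin(x) - 1)^(3/2)/(sin(x) + 1)^(3/2)


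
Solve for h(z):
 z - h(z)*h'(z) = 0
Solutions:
 h(z) = -sqrt(C1 + z^2)
 h(z) = sqrt(C1 + z^2)


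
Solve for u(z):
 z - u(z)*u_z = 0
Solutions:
 u(z) = -sqrt(C1 + z^2)
 u(z) = sqrt(C1 + z^2)


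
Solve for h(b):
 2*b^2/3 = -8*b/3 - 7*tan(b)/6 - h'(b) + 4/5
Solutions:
 h(b) = C1 - 2*b^3/9 - 4*b^2/3 + 4*b/5 + 7*log(cos(b))/6


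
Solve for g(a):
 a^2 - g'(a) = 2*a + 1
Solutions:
 g(a) = C1 + a^3/3 - a^2 - a


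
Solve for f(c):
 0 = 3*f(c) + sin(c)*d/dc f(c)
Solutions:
 f(c) = C1*(cos(c) + 1)^(3/2)/(cos(c) - 1)^(3/2)


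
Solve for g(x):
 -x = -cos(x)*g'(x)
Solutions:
 g(x) = C1 + Integral(x/cos(x), x)


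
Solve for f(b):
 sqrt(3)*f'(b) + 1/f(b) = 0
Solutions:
 f(b) = -sqrt(C1 - 6*sqrt(3)*b)/3
 f(b) = sqrt(C1 - 6*sqrt(3)*b)/3


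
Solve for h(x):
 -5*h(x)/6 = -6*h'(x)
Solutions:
 h(x) = C1*exp(5*x/36)


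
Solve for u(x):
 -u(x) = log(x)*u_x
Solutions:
 u(x) = C1*exp(-li(x))


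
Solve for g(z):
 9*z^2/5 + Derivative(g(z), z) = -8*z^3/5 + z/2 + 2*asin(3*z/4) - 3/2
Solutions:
 g(z) = C1 - 2*z^4/5 - 3*z^3/5 + z^2/4 + 2*z*asin(3*z/4) - 3*z/2 + 2*sqrt(16 - 9*z^2)/3


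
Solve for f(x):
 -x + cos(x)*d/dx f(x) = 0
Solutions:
 f(x) = C1 + Integral(x/cos(x), x)


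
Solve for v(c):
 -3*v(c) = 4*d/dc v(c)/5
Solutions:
 v(c) = C1*exp(-15*c/4)


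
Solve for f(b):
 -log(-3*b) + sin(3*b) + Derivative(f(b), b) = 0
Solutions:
 f(b) = C1 + b*log(-b) - b + b*log(3) + cos(3*b)/3


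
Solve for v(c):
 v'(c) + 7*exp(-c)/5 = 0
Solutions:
 v(c) = C1 + 7*exp(-c)/5


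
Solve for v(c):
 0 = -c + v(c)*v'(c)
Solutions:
 v(c) = -sqrt(C1 + c^2)
 v(c) = sqrt(C1 + c^2)


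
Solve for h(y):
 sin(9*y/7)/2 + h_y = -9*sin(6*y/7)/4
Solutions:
 h(y) = C1 + 21*cos(6*y/7)/8 + 7*cos(9*y/7)/18


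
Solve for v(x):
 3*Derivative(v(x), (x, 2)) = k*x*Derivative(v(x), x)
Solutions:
 v(x) = Piecewise((-sqrt(6)*sqrt(pi)*C1*erf(sqrt(6)*x*sqrt(-k)/6)/(2*sqrt(-k)) - C2, (k > 0) | (k < 0)), (-C1*x - C2, True))


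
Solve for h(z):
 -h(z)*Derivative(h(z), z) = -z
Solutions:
 h(z) = -sqrt(C1 + z^2)
 h(z) = sqrt(C1 + z^2)


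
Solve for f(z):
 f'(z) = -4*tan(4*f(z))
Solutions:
 f(z) = -asin(C1*exp(-16*z))/4 + pi/4
 f(z) = asin(C1*exp(-16*z))/4


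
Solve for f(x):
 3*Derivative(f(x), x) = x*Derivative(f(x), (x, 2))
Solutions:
 f(x) = C1 + C2*x^4


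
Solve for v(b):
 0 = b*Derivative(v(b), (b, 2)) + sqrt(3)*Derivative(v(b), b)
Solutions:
 v(b) = C1 + C2*b^(1 - sqrt(3))


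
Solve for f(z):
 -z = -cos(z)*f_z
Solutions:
 f(z) = C1 + Integral(z/cos(z), z)


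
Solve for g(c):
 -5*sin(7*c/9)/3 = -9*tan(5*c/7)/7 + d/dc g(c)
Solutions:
 g(c) = C1 - 9*log(cos(5*c/7))/5 + 15*cos(7*c/9)/7


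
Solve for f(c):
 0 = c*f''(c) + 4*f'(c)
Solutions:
 f(c) = C1 + C2/c^3


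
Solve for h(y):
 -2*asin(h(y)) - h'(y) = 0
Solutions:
 Integral(1/asin(_y), (_y, h(y))) = C1 - 2*y


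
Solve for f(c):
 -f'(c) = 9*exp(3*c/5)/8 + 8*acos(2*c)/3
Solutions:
 f(c) = C1 - 8*c*acos(2*c)/3 + 4*sqrt(1 - 4*c^2)/3 - 15*exp(3*c/5)/8


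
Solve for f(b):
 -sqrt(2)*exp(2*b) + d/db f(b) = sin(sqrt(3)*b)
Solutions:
 f(b) = C1 + sqrt(2)*exp(2*b)/2 - sqrt(3)*cos(sqrt(3)*b)/3


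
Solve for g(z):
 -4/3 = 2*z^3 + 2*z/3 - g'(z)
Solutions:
 g(z) = C1 + z^4/2 + z^2/3 + 4*z/3


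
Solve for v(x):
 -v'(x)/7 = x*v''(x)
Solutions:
 v(x) = C1 + C2*x^(6/7)


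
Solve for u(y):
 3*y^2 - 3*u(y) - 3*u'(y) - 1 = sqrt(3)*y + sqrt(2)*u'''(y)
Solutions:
 u(y) = C1*exp(y*(-2*2^(1/6)/(3*sqrt(2) + 2*sqrt(sqrt(2) + 9/2))^(1/3) + 2^(1/3)*(3*sqrt(2) + 2*sqrt(sqrt(2) + 9/2))^(1/3))/4)*sin(sqrt(3)*y*(18*2^(1/6)/(81*sqrt(2) + 2*sqrt(729*sqrt(2) + 6561/2))^(1/3) + 2^(1/3)*(81*sqrt(2) + 2*sqrt(729*sqrt(2) + 6561/2))^(1/3))/12) + C2*exp(y*(-2*2^(1/6)/(3*sqrt(2) + 2*sqrt(sqrt(2) + 9/2))^(1/3) + 2^(1/3)*(3*sqrt(2) + 2*sqrt(sqrt(2) + 9/2))^(1/3))/4)*cos(sqrt(3)*y*(18*2^(1/6)/(81*sqrt(2) + 2*sqrt(729*sqrt(2) + 6561/2))^(1/3) + 2^(1/3)*(81*sqrt(2) + 2*sqrt(729*sqrt(2) + 6561/2))^(1/3))/12) + C3*exp(y*(-2^(1/3)*(3*sqrt(2) + 2*sqrt(sqrt(2) + 9/2))^(1/3)/2 + 2^(1/6)/(3*sqrt(2) + 2*sqrt(sqrt(2) + 9/2))^(1/3))) + y^2 - 2*y - sqrt(3)*y/3 + sqrt(3)/3 + 5/3


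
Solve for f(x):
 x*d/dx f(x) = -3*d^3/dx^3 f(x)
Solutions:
 f(x) = C1 + Integral(C2*airyai(-3^(2/3)*x/3) + C3*airybi(-3^(2/3)*x/3), x)


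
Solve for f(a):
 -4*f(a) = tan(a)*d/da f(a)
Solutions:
 f(a) = C1/sin(a)^4


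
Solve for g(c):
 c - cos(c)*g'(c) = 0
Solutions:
 g(c) = C1 + Integral(c/cos(c), c)


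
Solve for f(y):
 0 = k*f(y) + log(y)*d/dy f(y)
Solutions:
 f(y) = C1*exp(-k*li(y))


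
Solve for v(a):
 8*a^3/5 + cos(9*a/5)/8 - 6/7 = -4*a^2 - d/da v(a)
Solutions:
 v(a) = C1 - 2*a^4/5 - 4*a^3/3 + 6*a/7 - 5*sin(9*a/5)/72


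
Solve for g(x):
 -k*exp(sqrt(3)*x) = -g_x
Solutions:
 g(x) = C1 + sqrt(3)*k*exp(sqrt(3)*x)/3


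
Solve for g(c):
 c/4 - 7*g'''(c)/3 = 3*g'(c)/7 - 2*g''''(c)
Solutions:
 g(c) = C1 + C2*exp(c*(-7^(2/3)*(108*sqrt(3441) + 6775)^(1/3) - 343*7^(1/3)/(108*sqrt(3441) + 6775)^(1/3) + 98)/252)*sin(sqrt(3)*7^(1/3)*c*(-7^(1/3)*(108*sqrt(3441) + 6775)^(1/3) + 343/(108*sqrt(3441) + 6775)^(1/3))/252) + C3*exp(c*(-7^(2/3)*(108*sqrt(3441) + 6775)^(1/3) - 343*7^(1/3)/(108*sqrt(3441) + 6775)^(1/3) + 98)/252)*cos(sqrt(3)*7^(1/3)*c*(-7^(1/3)*(108*sqrt(3441) + 6775)^(1/3) + 343/(108*sqrt(3441) + 6775)^(1/3))/252) + C4*exp(c*(343*7^(1/3)/(108*sqrt(3441) + 6775)^(1/3) + 49 + 7^(2/3)*(108*sqrt(3441) + 6775)^(1/3))/126) + 7*c^2/24


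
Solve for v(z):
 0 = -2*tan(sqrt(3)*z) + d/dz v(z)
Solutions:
 v(z) = C1 - 2*sqrt(3)*log(cos(sqrt(3)*z))/3


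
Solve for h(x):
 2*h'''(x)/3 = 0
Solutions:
 h(x) = C1 + C2*x + C3*x^2


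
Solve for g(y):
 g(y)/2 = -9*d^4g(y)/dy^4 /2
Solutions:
 g(y) = (C1*sin(sqrt(6)*y/6) + C2*cos(sqrt(6)*y/6))*exp(-sqrt(6)*y/6) + (C3*sin(sqrt(6)*y/6) + C4*cos(sqrt(6)*y/6))*exp(sqrt(6)*y/6)


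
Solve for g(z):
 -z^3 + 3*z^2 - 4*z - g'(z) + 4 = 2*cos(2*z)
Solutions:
 g(z) = C1 - z^4/4 + z^3 - 2*z^2 + 4*z - sin(2*z)


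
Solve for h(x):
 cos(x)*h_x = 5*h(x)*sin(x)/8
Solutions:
 h(x) = C1/cos(x)^(5/8)


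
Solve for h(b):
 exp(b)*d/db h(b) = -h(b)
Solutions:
 h(b) = C1*exp(exp(-b))


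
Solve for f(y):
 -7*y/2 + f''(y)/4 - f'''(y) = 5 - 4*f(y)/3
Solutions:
 f(y) = C1*exp(y*(-(48*sqrt(577) + 1153)^(1/3) - 1/(48*sqrt(577) + 1153)^(1/3) + 2)/24)*sin(sqrt(3)*y*(-(48*sqrt(577) + 1153)^(1/3) + (48*sqrt(577) + 1153)^(-1/3))/24) + C2*exp(y*(-(48*sqrt(577) + 1153)^(1/3) - 1/(48*sqrt(577) + 1153)^(1/3) + 2)/24)*cos(sqrt(3)*y*(-(48*sqrt(577) + 1153)^(1/3) + (48*sqrt(577) + 1153)^(-1/3))/24) + C3*exp(y*((48*sqrt(577) + 1153)^(-1/3) + 1 + (48*sqrt(577) + 1153)^(1/3))/12) + 21*y/8 + 15/4


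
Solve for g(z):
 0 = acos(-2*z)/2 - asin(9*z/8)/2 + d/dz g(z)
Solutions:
 g(z) = C1 - z*acos(-2*z)/2 + z*asin(9*z/8)/2 - sqrt(1 - 4*z^2)/4 + sqrt(64 - 81*z^2)/18


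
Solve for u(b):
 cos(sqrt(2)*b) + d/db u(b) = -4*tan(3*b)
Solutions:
 u(b) = C1 + 4*log(cos(3*b))/3 - sqrt(2)*sin(sqrt(2)*b)/2


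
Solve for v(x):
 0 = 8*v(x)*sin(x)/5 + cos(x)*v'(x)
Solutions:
 v(x) = C1*cos(x)^(8/5)


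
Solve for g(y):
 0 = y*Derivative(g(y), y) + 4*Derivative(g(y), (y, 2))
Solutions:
 g(y) = C1 + C2*erf(sqrt(2)*y/4)


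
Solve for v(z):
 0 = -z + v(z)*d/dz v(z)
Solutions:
 v(z) = -sqrt(C1 + z^2)
 v(z) = sqrt(C1 + z^2)


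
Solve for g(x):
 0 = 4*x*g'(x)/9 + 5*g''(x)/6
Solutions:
 g(x) = C1 + C2*erf(2*sqrt(15)*x/15)


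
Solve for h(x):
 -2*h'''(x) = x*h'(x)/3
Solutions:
 h(x) = C1 + Integral(C2*airyai(-6^(2/3)*x/6) + C3*airybi(-6^(2/3)*x/6), x)


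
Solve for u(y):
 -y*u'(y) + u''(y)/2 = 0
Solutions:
 u(y) = C1 + C2*erfi(y)


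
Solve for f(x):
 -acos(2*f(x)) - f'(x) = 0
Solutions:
 Integral(1/acos(2*_y), (_y, f(x))) = C1 - x


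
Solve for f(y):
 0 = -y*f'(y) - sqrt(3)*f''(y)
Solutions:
 f(y) = C1 + C2*erf(sqrt(2)*3^(3/4)*y/6)


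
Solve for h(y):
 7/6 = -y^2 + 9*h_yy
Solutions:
 h(y) = C1 + C2*y + y^4/108 + 7*y^2/108


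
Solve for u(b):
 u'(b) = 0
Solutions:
 u(b) = C1


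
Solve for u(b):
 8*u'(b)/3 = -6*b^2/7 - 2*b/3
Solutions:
 u(b) = C1 - 3*b^3/28 - b^2/8


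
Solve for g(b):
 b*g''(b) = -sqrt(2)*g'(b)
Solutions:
 g(b) = C1 + C2*b^(1 - sqrt(2))


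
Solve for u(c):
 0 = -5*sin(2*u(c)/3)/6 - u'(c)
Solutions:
 5*c/6 + 3*log(cos(2*u(c)/3) - 1)/4 - 3*log(cos(2*u(c)/3) + 1)/4 = C1


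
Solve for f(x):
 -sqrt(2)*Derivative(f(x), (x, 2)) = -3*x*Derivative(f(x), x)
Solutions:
 f(x) = C1 + C2*erfi(2^(1/4)*sqrt(3)*x/2)


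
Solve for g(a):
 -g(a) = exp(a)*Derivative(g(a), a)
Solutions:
 g(a) = C1*exp(exp(-a))


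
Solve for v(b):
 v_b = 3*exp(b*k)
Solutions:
 v(b) = C1 + 3*exp(b*k)/k


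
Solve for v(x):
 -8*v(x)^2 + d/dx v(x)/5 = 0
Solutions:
 v(x) = -1/(C1 + 40*x)


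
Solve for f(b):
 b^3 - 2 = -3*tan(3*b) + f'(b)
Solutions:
 f(b) = C1 + b^4/4 - 2*b - log(cos(3*b))


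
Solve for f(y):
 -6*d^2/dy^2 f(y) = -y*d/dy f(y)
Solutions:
 f(y) = C1 + C2*erfi(sqrt(3)*y/6)


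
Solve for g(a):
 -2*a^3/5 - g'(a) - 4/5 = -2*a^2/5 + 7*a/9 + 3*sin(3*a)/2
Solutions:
 g(a) = C1 - a^4/10 + 2*a^3/15 - 7*a^2/18 - 4*a/5 + cos(3*a)/2


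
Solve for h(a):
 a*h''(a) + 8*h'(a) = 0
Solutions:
 h(a) = C1 + C2/a^7


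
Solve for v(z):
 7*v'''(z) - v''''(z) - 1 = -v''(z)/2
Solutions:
 v(z) = C1 + C2*z + C3*exp(z*(7 - sqrt(51))/2) + C4*exp(z*(7 + sqrt(51))/2) + z^2


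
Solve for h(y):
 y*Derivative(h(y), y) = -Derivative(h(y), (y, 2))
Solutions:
 h(y) = C1 + C2*erf(sqrt(2)*y/2)


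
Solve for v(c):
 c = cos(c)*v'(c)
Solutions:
 v(c) = C1 + Integral(c/cos(c), c)


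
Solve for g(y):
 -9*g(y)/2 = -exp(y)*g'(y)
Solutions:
 g(y) = C1*exp(-9*exp(-y)/2)


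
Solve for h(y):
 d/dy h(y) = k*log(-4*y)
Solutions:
 h(y) = C1 + k*y*log(-y) + k*y*(-1 + 2*log(2))


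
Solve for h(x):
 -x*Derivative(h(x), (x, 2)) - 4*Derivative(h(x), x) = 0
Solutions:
 h(x) = C1 + C2/x^3


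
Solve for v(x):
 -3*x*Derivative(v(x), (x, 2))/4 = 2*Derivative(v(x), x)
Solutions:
 v(x) = C1 + C2/x^(5/3)


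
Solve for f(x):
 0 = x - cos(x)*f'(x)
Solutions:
 f(x) = C1 + Integral(x/cos(x), x)


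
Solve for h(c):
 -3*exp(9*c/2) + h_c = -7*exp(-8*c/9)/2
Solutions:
 h(c) = C1 + 2*exp(9*c/2)/3 + 63*exp(-8*c/9)/16


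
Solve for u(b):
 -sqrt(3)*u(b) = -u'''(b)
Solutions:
 u(b) = C3*exp(3^(1/6)*b) + (C1*sin(3^(2/3)*b/2) + C2*cos(3^(2/3)*b/2))*exp(-3^(1/6)*b/2)


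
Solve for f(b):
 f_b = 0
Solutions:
 f(b) = C1


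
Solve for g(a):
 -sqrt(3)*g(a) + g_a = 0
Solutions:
 g(a) = C1*exp(sqrt(3)*a)


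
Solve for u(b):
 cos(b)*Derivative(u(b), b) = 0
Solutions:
 u(b) = C1


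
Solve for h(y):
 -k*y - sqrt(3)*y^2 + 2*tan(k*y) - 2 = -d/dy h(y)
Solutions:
 h(y) = C1 + k*y^2/2 + sqrt(3)*y^3/3 + 2*y - 2*Piecewise((-log(cos(k*y))/k, Ne(k, 0)), (0, True))


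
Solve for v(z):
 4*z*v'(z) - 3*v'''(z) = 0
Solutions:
 v(z) = C1 + Integral(C2*airyai(6^(2/3)*z/3) + C3*airybi(6^(2/3)*z/3), z)


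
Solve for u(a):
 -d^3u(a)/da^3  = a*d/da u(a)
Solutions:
 u(a) = C1 + Integral(C2*airyai(-a) + C3*airybi(-a), a)


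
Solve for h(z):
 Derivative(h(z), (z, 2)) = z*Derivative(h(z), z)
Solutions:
 h(z) = C1 + C2*erfi(sqrt(2)*z/2)


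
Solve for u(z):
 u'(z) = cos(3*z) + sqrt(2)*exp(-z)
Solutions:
 u(z) = C1 + sin(3*z)/3 - sqrt(2)*exp(-z)


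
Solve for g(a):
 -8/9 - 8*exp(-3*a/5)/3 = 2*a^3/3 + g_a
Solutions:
 g(a) = C1 - a^4/6 - 8*a/9 + 40*exp(-3*a/5)/9


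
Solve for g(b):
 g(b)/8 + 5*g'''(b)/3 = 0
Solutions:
 g(b) = C3*exp(-3^(1/3)*5^(2/3)*b/10) + (C1*sin(3^(5/6)*5^(2/3)*b/20) + C2*cos(3^(5/6)*5^(2/3)*b/20))*exp(3^(1/3)*5^(2/3)*b/20)


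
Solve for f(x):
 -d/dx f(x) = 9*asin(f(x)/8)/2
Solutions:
 Integral(1/asin(_y/8), (_y, f(x))) = C1 - 9*x/2


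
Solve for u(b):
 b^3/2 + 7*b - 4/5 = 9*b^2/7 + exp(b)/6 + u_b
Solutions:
 u(b) = C1 + b^4/8 - 3*b^3/7 + 7*b^2/2 - 4*b/5 - exp(b)/6


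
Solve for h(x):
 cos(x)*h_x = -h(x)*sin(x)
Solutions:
 h(x) = C1*cos(x)


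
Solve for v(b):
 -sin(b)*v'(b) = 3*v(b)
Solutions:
 v(b) = C1*(cos(b) + 1)^(3/2)/(cos(b) - 1)^(3/2)


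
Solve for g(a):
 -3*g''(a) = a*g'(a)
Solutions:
 g(a) = C1 + C2*erf(sqrt(6)*a/6)


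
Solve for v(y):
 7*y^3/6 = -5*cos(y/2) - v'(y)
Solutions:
 v(y) = C1 - 7*y^4/24 - 10*sin(y/2)


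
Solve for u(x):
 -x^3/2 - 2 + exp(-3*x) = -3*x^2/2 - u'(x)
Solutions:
 u(x) = C1 + x^4/8 - x^3/2 + 2*x + exp(-3*x)/3


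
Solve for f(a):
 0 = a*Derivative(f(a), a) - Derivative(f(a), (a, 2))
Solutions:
 f(a) = C1 + C2*erfi(sqrt(2)*a/2)


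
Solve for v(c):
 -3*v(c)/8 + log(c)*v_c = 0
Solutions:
 v(c) = C1*exp(3*li(c)/8)


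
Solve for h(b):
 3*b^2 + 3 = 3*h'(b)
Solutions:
 h(b) = C1 + b^3/3 + b


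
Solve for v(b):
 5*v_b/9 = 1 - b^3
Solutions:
 v(b) = C1 - 9*b^4/20 + 9*b/5


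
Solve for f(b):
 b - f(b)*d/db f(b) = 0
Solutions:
 f(b) = -sqrt(C1 + b^2)
 f(b) = sqrt(C1 + b^2)


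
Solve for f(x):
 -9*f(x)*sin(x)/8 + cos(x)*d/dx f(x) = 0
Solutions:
 f(x) = C1/cos(x)^(9/8)


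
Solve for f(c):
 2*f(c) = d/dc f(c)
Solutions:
 f(c) = C1*exp(2*c)


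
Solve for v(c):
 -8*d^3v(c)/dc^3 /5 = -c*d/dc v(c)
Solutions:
 v(c) = C1 + Integral(C2*airyai(5^(1/3)*c/2) + C3*airybi(5^(1/3)*c/2), c)


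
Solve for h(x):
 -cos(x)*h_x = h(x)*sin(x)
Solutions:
 h(x) = C1*cos(x)


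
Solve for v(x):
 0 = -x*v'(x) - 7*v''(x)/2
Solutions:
 v(x) = C1 + C2*erf(sqrt(7)*x/7)


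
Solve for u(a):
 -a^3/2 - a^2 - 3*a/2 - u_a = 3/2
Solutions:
 u(a) = C1 - a^4/8 - a^3/3 - 3*a^2/4 - 3*a/2


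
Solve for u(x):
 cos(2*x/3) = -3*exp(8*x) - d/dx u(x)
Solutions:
 u(x) = C1 - 3*exp(8*x)/8 - 3*sin(2*x/3)/2


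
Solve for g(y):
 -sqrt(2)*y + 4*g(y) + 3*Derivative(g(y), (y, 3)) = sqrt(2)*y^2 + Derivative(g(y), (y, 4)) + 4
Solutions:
 g(y) = C1*exp(y*(-2^(1/3)*(3*sqrt(57) + 23)^(1/3) - 2*2^(2/3)/(3*sqrt(57) + 23)^(1/3) + 8)/6)*sin(2^(1/3)*sqrt(3)*y*(-(3*sqrt(57) + 23)^(1/3) + 2*2^(1/3)/(3*sqrt(57) + 23)^(1/3))/6) + C2*exp(y*(-2^(1/3)*(3*sqrt(57) + 23)^(1/3) - 2*2^(2/3)/(3*sqrt(57) + 23)^(1/3) + 8)/6)*cos(2^(1/3)*sqrt(3)*y*(-(3*sqrt(57) + 23)^(1/3) + 2*2^(1/3)/(3*sqrt(57) + 23)^(1/3))/6) + C3*exp(-y) + C4*exp(y*(2*2^(2/3)/(3*sqrt(57) + 23)^(1/3) + 4 + 2^(1/3)*(3*sqrt(57) + 23)^(1/3))/3) + sqrt(2)*y^2/4 + sqrt(2)*y/4 + 1


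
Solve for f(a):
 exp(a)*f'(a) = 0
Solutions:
 f(a) = C1


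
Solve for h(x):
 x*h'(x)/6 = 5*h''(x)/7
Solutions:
 h(x) = C1 + C2*erfi(sqrt(105)*x/30)


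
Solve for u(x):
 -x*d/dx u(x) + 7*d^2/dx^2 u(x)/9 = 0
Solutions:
 u(x) = C1 + C2*erfi(3*sqrt(14)*x/14)


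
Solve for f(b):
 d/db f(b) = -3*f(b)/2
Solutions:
 f(b) = C1*exp(-3*b/2)


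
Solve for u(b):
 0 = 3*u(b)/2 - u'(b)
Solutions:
 u(b) = C1*exp(3*b/2)


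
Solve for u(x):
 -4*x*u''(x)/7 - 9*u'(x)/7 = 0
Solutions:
 u(x) = C1 + C2/x^(5/4)


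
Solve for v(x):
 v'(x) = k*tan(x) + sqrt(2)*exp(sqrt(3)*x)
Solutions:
 v(x) = C1 - k*log(cos(x)) + sqrt(6)*exp(sqrt(3)*x)/3


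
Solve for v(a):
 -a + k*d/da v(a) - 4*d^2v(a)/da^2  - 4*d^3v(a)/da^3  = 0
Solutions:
 v(a) = C1 + C2*exp(a*(sqrt(k + 1) - 1)/2) + C3*exp(-a*(sqrt(k + 1) + 1)/2) + a^2/(2*k) + 4*a/k^2


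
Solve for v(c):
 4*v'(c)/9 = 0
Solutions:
 v(c) = C1


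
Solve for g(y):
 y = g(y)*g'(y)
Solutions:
 g(y) = -sqrt(C1 + y^2)
 g(y) = sqrt(C1 + y^2)


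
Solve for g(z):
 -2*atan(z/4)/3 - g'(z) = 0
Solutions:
 g(z) = C1 - 2*z*atan(z/4)/3 + 4*log(z^2 + 16)/3


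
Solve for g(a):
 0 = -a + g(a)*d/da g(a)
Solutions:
 g(a) = -sqrt(C1 + a^2)
 g(a) = sqrt(C1 + a^2)


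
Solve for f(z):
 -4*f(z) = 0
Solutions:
 f(z) = 0


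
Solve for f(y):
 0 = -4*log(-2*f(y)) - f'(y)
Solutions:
 Integral(1/(log(-_y) + log(2)), (_y, f(y)))/4 = C1 - y


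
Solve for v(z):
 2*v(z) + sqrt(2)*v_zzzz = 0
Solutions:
 v(z) = (C1*sin(2^(5/8)*z/2) + C2*cos(2^(5/8)*z/2))*exp(-2^(5/8)*z/2) + (C3*sin(2^(5/8)*z/2) + C4*cos(2^(5/8)*z/2))*exp(2^(5/8)*z/2)


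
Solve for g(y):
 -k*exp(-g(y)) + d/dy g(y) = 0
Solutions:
 g(y) = log(C1 + k*y)


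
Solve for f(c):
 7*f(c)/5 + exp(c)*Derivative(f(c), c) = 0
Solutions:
 f(c) = C1*exp(7*exp(-c)/5)


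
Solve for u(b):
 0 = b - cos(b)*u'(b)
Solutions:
 u(b) = C1 + Integral(b/cos(b), b)


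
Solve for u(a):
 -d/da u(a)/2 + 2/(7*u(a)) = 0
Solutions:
 u(a) = -sqrt(C1 + 56*a)/7
 u(a) = sqrt(C1 + 56*a)/7


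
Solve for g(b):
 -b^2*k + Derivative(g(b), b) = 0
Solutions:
 g(b) = C1 + b^3*k/3


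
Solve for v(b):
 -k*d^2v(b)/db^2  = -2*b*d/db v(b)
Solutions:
 v(b) = C1 + C2*erf(b*sqrt(-1/k))/sqrt(-1/k)


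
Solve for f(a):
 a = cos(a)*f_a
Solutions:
 f(a) = C1 + Integral(a/cos(a), a)


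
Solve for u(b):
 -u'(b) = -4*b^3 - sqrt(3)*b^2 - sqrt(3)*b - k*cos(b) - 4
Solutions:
 u(b) = C1 + b^4 + sqrt(3)*b^3/3 + sqrt(3)*b^2/2 + 4*b + k*sin(b)


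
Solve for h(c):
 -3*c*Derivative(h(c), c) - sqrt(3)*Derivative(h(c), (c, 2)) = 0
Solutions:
 h(c) = C1 + C2*erf(sqrt(2)*3^(1/4)*c/2)


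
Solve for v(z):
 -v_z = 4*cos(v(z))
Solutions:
 v(z) = pi - asin((C1 + exp(8*z))/(C1 - exp(8*z)))
 v(z) = asin((C1 + exp(8*z))/(C1 - exp(8*z)))


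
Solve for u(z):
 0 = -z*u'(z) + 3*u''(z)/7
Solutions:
 u(z) = C1 + C2*erfi(sqrt(42)*z/6)


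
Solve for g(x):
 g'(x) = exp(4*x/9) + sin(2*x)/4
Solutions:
 g(x) = C1 + 9*exp(4*x/9)/4 - cos(2*x)/8


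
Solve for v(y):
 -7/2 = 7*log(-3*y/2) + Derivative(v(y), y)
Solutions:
 v(y) = C1 - 7*y*log(-y) + y*(-7*log(3) + 7/2 + 7*log(2))


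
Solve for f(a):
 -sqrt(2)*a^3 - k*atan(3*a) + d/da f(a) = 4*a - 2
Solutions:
 f(a) = C1 + sqrt(2)*a^4/4 + 2*a^2 - 2*a + k*(a*atan(3*a) - log(9*a^2 + 1)/6)


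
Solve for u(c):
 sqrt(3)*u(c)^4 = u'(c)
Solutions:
 u(c) = (-1/(C1 + 3*sqrt(3)*c))^(1/3)
 u(c) = (-1/(C1 + sqrt(3)*c))^(1/3)*(-3^(2/3) - 3*3^(1/6)*I)/6
 u(c) = (-1/(C1 + sqrt(3)*c))^(1/3)*(-3^(2/3) + 3*3^(1/6)*I)/6


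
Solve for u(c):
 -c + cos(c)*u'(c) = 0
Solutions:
 u(c) = C1 + Integral(c/cos(c), c)


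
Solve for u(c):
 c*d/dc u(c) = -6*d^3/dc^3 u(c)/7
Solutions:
 u(c) = C1 + Integral(C2*airyai(-6^(2/3)*7^(1/3)*c/6) + C3*airybi(-6^(2/3)*7^(1/3)*c/6), c)


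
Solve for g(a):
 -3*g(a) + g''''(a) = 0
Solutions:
 g(a) = C1*exp(-3^(1/4)*a) + C2*exp(3^(1/4)*a) + C3*sin(3^(1/4)*a) + C4*cos(3^(1/4)*a)


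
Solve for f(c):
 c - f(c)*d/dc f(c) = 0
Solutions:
 f(c) = -sqrt(C1 + c^2)
 f(c) = sqrt(C1 + c^2)


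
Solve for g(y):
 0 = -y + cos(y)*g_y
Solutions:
 g(y) = C1 + Integral(y/cos(y), y)


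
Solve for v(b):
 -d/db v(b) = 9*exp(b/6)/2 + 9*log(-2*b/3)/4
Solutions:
 v(b) = C1 - 9*b*log(-b)/4 + 9*b*(-log(2) + 1 + log(3))/4 - 27*exp(b/6)


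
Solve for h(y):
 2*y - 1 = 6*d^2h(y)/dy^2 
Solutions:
 h(y) = C1 + C2*y + y^3/18 - y^2/12


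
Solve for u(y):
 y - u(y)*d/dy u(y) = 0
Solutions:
 u(y) = -sqrt(C1 + y^2)
 u(y) = sqrt(C1 + y^2)


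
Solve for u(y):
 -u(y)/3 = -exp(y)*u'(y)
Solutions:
 u(y) = C1*exp(-exp(-y)/3)


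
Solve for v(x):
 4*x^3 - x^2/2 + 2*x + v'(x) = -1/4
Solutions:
 v(x) = C1 - x^4 + x^3/6 - x^2 - x/4


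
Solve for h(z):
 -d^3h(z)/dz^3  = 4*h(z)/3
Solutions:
 h(z) = C3*exp(-6^(2/3)*z/3) + (C1*sin(2^(2/3)*3^(1/6)*z/2) + C2*cos(2^(2/3)*3^(1/6)*z/2))*exp(6^(2/3)*z/6)


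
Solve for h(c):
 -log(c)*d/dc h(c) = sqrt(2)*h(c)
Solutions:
 h(c) = C1*exp(-sqrt(2)*li(c))


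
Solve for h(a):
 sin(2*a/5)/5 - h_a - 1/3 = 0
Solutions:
 h(a) = C1 - a/3 - cos(2*a/5)/2


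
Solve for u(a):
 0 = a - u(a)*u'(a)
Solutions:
 u(a) = -sqrt(C1 + a^2)
 u(a) = sqrt(C1 + a^2)


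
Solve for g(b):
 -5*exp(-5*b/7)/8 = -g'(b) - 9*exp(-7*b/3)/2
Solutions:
 g(b) = C1 + 27*exp(-7*b/3)/14 - 7*exp(-5*b/7)/8


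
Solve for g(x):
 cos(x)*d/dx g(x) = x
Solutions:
 g(x) = C1 + Integral(x/cos(x), x)


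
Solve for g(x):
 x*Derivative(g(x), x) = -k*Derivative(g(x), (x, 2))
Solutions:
 g(x) = C1 + C2*sqrt(k)*erf(sqrt(2)*x*sqrt(1/k)/2)


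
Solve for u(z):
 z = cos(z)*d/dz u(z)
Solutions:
 u(z) = C1 + Integral(z/cos(z), z)


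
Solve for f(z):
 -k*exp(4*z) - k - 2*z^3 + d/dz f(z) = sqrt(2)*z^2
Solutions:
 f(z) = C1 + k*z + k*exp(4*z)/4 + z^4/2 + sqrt(2)*z^3/3


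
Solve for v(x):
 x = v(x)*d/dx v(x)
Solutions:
 v(x) = -sqrt(C1 + x^2)
 v(x) = sqrt(C1 + x^2)


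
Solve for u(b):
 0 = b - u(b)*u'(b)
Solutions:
 u(b) = -sqrt(C1 + b^2)
 u(b) = sqrt(C1 + b^2)


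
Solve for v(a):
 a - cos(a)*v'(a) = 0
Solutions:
 v(a) = C1 + Integral(a/cos(a), a)


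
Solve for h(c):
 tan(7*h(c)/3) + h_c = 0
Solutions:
 h(c) = -3*asin(C1*exp(-7*c/3))/7 + 3*pi/7
 h(c) = 3*asin(C1*exp(-7*c/3))/7


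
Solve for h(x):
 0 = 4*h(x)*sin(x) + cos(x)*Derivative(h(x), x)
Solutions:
 h(x) = C1*cos(x)^4


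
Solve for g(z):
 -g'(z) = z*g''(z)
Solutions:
 g(z) = C1 + C2*log(z)


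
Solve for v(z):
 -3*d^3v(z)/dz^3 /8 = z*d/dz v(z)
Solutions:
 v(z) = C1 + Integral(C2*airyai(-2*3^(2/3)*z/3) + C3*airybi(-2*3^(2/3)*z/3), z)


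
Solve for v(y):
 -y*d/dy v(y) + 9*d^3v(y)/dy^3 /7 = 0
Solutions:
 v(y) = C1 + Integral(C2*airyai(21^(1/3)*y/3) + C3*airybi(21^(1/3)*y/3), y)


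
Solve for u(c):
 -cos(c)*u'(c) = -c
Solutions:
 u(c) = C1 + Integral(c/cos(c), c)


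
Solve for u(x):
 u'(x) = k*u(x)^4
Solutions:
 u(x) = (-1/(C1 + 3*k*x))^(1/3)
 u(x) = (-1/(C1 + k*x))^(1/3)*(-3^(2/3) - 3*3^(1/6)*I)/6
 u(x) = (-1/(C1 + k*x))^(1/3)*(-3^(2/3) + 3*3^(1/6)*I)/6


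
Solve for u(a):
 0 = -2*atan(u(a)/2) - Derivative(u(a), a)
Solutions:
 Integral(1/atan(_y/2), (_y, u(a))) = C1 - 2*a


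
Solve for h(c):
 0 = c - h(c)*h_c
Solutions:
 h(c) = -sqrt(C1 + c^2)
 h(c) = sqrt(C1 + c^2)


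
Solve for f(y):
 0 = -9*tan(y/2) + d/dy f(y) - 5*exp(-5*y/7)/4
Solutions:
 f(y) = C1 + 9*log(tan(y/2)^2 + 1) - 7*exp(-5*y/7)/4


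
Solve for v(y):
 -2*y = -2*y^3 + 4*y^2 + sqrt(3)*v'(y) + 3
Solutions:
 v(y) = C1 + sqrt(3)*y^4/6 - 4*sqrt(3)*y^3/9 - sqrt(3)*y^2/3 - sqrt(3)*y


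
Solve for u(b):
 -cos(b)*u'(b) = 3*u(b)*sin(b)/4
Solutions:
 u(b) = C1*cos(b)^(3/4)


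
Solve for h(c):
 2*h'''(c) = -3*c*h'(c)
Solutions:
 h(c) = C1 + Integral(C2*airyai(-2^(2/3)*3^(1/3)*c/2) + C3*airybi(-2^(2/3)*3^(1/3)*c/2), c)


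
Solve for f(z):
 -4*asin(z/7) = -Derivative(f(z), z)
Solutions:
 f(z) = C1 + 4*z*asin(z/7) + 4*sqrt(49 - z^2)


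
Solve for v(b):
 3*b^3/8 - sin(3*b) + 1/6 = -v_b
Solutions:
 v(b) = C1 - 3*b^4/32 - b/6 - cos(3*b)/3


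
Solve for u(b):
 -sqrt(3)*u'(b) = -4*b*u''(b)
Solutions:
 u(b) = C1 + C2*b^(sqrt(3)/4 + 1)


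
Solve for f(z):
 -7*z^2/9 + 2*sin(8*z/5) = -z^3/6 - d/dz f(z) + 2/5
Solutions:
 f(z) = C1 - z^4/24 + 7*z^3/27 + 2*z/5 + 5*cos(8*z/5)/4


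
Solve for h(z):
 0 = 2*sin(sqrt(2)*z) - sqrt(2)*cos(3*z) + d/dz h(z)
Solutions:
 h(z) = C1 + sqrt(2)*sin(3*z)/3 + sqrt(2)*cos(sqrt(2)*z)


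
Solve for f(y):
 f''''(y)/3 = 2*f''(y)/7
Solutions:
 f(y) = C1 + C2*y + C3*exp(-sqrt(42)*y/7) + C4*exp(sqrt(42)*y/7)


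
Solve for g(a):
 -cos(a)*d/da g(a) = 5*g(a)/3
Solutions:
 g(a) = C1*(sin(a) - 1)^(5/6)/(sin(a) + 1)^(5/6)


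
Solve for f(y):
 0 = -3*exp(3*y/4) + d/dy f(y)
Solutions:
 f(y) = C1 + 4*exp(3*y/4)


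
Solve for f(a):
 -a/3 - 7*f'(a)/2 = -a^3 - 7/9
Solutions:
 f(a) = C1 + a^4/14 - a^2/21 + 2*a/9


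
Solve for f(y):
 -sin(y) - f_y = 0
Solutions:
 f(y) = C1 + cos(y)


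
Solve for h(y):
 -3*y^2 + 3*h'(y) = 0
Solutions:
 h(y) = C1 + y^3/3


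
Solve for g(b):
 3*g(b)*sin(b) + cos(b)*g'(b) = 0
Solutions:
 g(b) = C1*cos(b)^3


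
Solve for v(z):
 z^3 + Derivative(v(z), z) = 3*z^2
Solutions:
 v(z) = C1 - z^4/4 + z^3


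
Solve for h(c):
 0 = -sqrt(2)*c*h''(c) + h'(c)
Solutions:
 h(c) = C1 + C2*c^(sqrt(2)/2 + 1)


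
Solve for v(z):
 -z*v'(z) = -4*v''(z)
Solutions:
 v(z) = C1 + C2*erfi(sqrt(2)*z/4)


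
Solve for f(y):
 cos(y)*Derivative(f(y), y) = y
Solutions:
 f(y) = C1 + Integral(y/cos(y), y)


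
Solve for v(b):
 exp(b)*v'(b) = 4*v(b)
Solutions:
 v(b) = C1*exp(-4*exp(-b))


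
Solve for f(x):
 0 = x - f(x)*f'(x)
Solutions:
 f(x) = -sqrt(C1 + x^2)
 f(x) = sqrt(C1 + x^2)


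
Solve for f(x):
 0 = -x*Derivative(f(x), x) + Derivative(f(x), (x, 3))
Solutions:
 f(x) = C1 + Integral(C2*airyai(x) + C3*airybi(x), x)


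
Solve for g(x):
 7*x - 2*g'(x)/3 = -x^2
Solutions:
 g(x) = C1 + x^3/2 + 21*x^2/4


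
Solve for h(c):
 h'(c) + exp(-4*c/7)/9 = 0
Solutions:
 h(c) = C1 + 7*exp(-4*c/7)/36


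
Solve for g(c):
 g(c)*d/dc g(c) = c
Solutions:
 g(c) = -sqrt(C1 + c^2)
 g(c) = sqrt(C1 + c^2)


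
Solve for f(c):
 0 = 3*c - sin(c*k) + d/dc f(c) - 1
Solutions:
 f(c) = C1 - 3*c^2/2 + c - cos(c*k)/k


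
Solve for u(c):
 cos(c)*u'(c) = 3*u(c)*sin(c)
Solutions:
 u(c) = C1/cos(c)^3


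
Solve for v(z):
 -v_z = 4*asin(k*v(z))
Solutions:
 Integral(1/asin(_y*k), (_y, v(z))) = C1 - 4*z


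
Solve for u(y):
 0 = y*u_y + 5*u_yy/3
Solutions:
 u(y) = C1 + C2*erf(sqrt(30)*y/10)


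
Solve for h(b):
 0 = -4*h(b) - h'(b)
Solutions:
 h(b) = C1*exp(-4*b)


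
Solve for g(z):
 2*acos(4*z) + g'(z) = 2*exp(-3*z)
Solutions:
 g(z) = C1 - 2*z*acos(4*z) + sqrt(1 - 16*z^2)/2 - 2*exp(-3*z)/3


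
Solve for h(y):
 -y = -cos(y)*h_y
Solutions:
 h(y) = C1 + Integral(y/cos(y), y)


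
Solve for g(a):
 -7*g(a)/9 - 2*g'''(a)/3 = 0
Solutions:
 g(a) = C3*exp(-6^(2/3)*7^(1/3)*a/6) + (C1*sin(2^(2/3)*3^(1/6)*7^(1/3)*a/4) + C2*cos(2^(2/3)*3^(1/6)*7^(1/3)*a/4))*exp(6^(2/3)*7^(1/3)*a/12)


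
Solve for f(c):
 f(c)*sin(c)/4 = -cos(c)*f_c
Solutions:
 f(c) = C1*cos(c)^(1/4)


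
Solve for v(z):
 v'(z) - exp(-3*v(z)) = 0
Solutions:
 v(z) = log(C1 + 3*z)/3
 v(z) = log((-3^(1/3) - 3^(5/6)*I)*(C1 + z)^(1/3)/2)
 v(z) = log((-3^(1/3) + 3^(5/6)*I)*(C1 + z)^(1/3)/2)


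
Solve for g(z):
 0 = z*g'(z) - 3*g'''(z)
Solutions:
 g(z) = C1 + Integral(C2*airyai(3^(2/3)*z/3) + C3*airybi(3^(2/3)*z/3), z)


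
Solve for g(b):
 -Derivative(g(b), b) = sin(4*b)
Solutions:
 g(b) = C1 + cos(4*b)/4


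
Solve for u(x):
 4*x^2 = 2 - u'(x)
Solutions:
 u(x) = C1 - 4*x^3/3 + 2*x


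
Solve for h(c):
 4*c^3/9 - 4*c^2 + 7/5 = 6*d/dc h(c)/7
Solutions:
 h(c) = C1 + 7*c^4/54 - 14*c^3/9 + 49*c/30


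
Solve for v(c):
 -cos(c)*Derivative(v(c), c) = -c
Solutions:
 v(c) = C1 + Integral(c/cos(c), c)


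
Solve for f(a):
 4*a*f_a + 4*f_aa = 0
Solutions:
 f(a) = C1 + C2*erf(sqrt(2)*a/2)


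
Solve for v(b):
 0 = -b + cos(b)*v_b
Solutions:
 v(b) = C1 + Integral(b/cos(b), b)


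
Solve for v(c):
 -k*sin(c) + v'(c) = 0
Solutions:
 v(c) = C1 - k*cos(c)


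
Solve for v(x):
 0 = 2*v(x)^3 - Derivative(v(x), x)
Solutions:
 v(x) = -sqrt(2)*sqrt(-1/(C1 + 2*x))/2
 v(x) = sqrt(2)*sqrt(-1/(C1 + 2*x))/2


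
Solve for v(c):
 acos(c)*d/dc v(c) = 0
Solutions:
 v(c) = C1


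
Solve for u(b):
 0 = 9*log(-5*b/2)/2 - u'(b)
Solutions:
 u(b) = C1 + 9*b*log(-b)/2 + 9*b*(-1 - log(2) + log(5))/2


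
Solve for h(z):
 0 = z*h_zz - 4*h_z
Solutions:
 h(z) = C1 + C2*z^5


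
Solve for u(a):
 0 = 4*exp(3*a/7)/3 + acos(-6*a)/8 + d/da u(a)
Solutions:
 u(a) = C1 - a*acos(-6*a)/8 - sqrt(1 - 36*a^2)/48 - 28*exp(3*a/7)/9
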